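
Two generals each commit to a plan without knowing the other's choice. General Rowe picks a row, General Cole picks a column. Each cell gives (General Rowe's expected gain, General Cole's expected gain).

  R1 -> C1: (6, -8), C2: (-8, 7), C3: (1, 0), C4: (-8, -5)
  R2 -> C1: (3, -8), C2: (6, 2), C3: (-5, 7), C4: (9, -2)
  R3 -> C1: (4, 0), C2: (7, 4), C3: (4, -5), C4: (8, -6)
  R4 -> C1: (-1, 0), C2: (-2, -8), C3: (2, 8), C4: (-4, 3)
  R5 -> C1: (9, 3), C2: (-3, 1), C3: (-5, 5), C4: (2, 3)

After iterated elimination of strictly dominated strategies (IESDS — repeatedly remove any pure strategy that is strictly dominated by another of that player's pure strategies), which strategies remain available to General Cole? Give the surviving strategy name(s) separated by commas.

C1, C2, C3

General Rowe's strategy R4 is strictly dominated by R3 (C1: 4>-1, C2: 7>-2, C3: 4>2, C4: 8>-4) and is removed.
Column C4 is eliminated: C3 beats it against every remaining row (R1: 0>-5, R2: 7>-2, R3: -5>-6, R5: 5>3).
For General Rowe, R3 strictly dominates R2 on the remaining columns (C1: 4>3, C2: 7>6, C3: 4>-5); eliminate R2.
Among the remaining strategies, none is strictly dominated by another pure strategy of the same player, so the elimination stops.
Surviving strategies — General Rowe: {R1, R3, R5}; General Cole: {C1, C2, C3}.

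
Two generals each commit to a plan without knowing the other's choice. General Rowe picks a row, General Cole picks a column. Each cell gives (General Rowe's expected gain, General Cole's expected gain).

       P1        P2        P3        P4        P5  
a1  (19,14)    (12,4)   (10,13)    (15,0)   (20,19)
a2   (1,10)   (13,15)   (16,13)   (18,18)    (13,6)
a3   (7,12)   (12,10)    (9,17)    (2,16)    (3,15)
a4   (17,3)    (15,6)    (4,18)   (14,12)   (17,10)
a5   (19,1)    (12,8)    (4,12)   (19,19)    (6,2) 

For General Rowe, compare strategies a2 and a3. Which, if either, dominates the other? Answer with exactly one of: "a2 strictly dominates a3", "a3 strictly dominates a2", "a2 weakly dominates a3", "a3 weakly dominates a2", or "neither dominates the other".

a2's payoffs vs a3's, by General Cole's action — P1: 1<7, P2: 13>12, P3: 16>9, P4: 18>2, P5: 13>3.
a2 does better at P2, P3, P4, P5 but worse at P1; neither strategy dominates the other.

neither dominates the other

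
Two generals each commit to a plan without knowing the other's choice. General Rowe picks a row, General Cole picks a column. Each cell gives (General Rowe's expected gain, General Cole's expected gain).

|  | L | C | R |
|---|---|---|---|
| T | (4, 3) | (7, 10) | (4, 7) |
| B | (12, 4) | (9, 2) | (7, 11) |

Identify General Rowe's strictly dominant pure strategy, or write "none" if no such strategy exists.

B vs T: L: 12>4, C: 9>7, R: 7>4.
B strictly beats every other strategy against every opponent action, so it is strictly dominant.

B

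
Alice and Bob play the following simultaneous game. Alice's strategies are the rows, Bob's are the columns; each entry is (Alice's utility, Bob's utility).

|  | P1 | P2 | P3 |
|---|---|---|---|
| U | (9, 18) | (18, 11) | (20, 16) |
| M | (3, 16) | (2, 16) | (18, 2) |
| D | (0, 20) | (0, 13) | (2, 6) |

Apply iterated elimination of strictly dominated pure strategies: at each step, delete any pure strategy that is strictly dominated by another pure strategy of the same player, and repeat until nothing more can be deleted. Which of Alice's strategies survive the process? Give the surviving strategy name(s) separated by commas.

U

For Alice, U strictly dominates M on the remaining columns (P1: 9>3, P2: 18>2, P3: 20>18); eliminate M.
Alice's strategy D is strictly dominated by U (P1: 9>0, P2: 18>0, P3: 20>2) and is removed.
Bob's strategy P2 is strictly dominated by P1 (U: 18>11) and is removed.
For Bob, P1 strictly dominates P3 on the remaining rows (U: 18>16); eliminate P3.
Among the remaining strategies, none is strictly dominated by another pure strategy of the same player, so the elimination stops.
Surviving strategies — Alice: {U}; Bob: {P1}.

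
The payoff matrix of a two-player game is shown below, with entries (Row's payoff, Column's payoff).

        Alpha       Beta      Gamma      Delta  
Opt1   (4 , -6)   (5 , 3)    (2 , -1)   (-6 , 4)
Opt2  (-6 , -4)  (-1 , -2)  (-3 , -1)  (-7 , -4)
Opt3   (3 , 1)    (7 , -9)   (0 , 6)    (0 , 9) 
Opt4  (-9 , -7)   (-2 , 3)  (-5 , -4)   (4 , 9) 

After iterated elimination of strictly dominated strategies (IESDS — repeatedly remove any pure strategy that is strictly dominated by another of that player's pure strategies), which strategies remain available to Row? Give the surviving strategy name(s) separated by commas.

Row's strategy Opt2 is strictly dominated by Opt1 (Alpha: 4>-6, Beta: 5>-1, Gamma: 2>-3, Delta: -6>-7) and is removed.
Column's strategy Alpha is strictly dominated by Gamma (Opt1: -1>-6, Opt3: 6>1, Opt4: -4>-7) and is removed.
Column Beta is eliminated: Delta beats it against every remaining row (Opt1: 4>3, Opt3: 9>-9, Opt4: 9>3).
Column's strategy Gamma is strictly dominated by Delta (Opt1: 4>-1, Opt3: 9>6, Opt4: 9>-4) and is removed.
Row Opt1 is eliminated: Opt3 beats it against every remaining column (Delta: 0>-6).
Row Opt3 is eliminated: Opt4 beats it against every remaining column (Delta: 4>0).
Among the remaining strategies, none is strictly dominated by another pure strategy of the same player, so the elimination stops.
Surviving strategies — Row: {Opt4}; Column: {Delta}.

Opt4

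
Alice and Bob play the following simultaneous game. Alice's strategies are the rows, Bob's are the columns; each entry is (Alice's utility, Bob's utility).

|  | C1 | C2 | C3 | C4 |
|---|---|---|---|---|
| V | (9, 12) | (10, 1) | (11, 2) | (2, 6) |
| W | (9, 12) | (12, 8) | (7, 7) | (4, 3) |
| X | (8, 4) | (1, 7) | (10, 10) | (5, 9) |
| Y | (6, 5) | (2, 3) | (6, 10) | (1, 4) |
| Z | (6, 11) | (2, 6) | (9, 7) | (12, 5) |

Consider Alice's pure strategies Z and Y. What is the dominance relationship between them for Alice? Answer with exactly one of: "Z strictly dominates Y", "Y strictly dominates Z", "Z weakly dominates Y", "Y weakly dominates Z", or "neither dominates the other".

Z's payoffs vs Y's, by Bob's action — C1: 6=6, C2: 2=2, C3: 9>6, C4: 12>1.
Z is at least as good everywhere and strictly better somewhere (tied only at C1, C2), so Z weakly but not strictly dominates Y.

Z weakly dominates Y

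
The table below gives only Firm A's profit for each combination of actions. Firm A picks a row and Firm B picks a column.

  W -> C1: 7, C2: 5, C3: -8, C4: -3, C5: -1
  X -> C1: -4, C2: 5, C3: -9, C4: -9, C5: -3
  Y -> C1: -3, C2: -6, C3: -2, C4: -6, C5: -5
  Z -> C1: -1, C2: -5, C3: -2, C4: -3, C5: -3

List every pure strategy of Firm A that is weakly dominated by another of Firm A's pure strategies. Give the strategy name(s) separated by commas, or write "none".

X, Y

W is not dominated — it holds its own against X at C1 (7>-4); Y at C1 (7>-3); Z at C1 (7>-1).
X: dominated, since W does at least as well everywhere (C1: 7>-4, C2: 5=5, C3: -8>-9, C4: -3>-9, C5: -1>-3).
Y: dominated, since Z does at least as well everywhere (C1: -1>-3, C2: -5>-6, C3: -2=-2, C4: -3>-6, C5: -3>-5).
Z is not dominated — it holds its own against W at C3 (-2>-8); X at C1 (-1>-4); Y at C1 (-1>-3).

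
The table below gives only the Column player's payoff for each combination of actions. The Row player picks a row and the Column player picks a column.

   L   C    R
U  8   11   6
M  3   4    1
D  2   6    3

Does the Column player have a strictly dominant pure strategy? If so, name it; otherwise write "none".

C vs L: U: 11>8, M: 4>3, D: 6>2.
C vs R: U: 11>6, M: 4>1, D: 6>3.
C strictly beats every other strategy against every opponent action, so it is strictly dominant.

C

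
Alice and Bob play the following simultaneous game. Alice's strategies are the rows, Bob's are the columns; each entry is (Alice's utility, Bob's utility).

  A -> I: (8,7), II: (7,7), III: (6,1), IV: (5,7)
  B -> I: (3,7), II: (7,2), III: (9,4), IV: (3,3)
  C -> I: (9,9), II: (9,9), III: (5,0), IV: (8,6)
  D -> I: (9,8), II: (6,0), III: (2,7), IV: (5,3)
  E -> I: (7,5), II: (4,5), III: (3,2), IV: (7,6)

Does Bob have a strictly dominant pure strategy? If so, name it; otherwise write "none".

none

I fails to dominate II at A (7=7).
II fails to dominate I at A (7=7).
III fails to dominate I at A (1<7).
IV fails to dominate I at A (7=7).
No single strategy dominates all the others.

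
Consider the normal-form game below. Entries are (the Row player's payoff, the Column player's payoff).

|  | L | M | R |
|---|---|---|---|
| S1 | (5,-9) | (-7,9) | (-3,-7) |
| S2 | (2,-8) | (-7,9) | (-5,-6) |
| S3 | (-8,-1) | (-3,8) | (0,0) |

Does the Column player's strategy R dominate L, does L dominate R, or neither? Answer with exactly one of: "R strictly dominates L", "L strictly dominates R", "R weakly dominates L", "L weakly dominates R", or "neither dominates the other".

R strictly dominates L

R's payoffs vs L's, by the Row player's action — S1: -7>-9, S2: -6>-8, S3: 0>-1.
R gives a strictly higher payoff against each opponent action, so R strictly dominates L.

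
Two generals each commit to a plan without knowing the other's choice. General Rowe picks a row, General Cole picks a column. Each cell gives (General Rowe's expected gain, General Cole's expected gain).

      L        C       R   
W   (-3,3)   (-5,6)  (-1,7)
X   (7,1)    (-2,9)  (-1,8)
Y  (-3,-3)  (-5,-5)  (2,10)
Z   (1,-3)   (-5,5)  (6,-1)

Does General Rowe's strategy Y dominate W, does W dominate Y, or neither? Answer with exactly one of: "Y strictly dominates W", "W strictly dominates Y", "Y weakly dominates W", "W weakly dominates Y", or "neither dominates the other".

Y's payoffs vs W's, by General Cole's action — L: -3=-3, C: -5=-5, R: 2>-1.
Y is at least as good everywhere and strictly better somewhere (tied only at L, C), so Y weakly but not strictly dominates W.

Y weakly dominates W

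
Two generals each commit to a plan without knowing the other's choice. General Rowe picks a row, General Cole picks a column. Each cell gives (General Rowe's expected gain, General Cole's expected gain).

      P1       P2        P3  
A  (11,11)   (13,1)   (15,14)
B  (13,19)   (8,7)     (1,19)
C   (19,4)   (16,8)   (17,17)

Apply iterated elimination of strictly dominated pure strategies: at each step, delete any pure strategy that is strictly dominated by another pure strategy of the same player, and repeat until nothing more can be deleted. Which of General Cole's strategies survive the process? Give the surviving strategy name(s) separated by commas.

For General Rowe, C strictly dominates A on the remaining columns (P1: 19>11, P2: 16>13, P3: 17>15); eliminate A.
General Rowe's strategy B is strictly dominated by C (P1: 19>13, P2: 16>8, P3: 17>1) and is removed.
General Cole's strategy P1 is strictly dominated by P2 (C: 8>4) and is removed.
General Cole's strategy P2 is strictly dominated by P3 (C: 17>8) and is removed.
Among the remaining strategies, none is strictly dominated by another pure strategy of the same player, so the elimination stops.
Surviving strategies — General Rowe: {C}; General Cole: {P3}.

P3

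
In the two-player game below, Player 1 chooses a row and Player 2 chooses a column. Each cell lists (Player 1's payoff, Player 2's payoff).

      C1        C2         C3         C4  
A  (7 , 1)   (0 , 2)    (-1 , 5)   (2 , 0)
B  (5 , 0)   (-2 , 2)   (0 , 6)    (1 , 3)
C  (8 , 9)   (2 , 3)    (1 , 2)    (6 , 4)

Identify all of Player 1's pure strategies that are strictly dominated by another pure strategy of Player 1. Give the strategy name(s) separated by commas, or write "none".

A, B

A: dominated, since C does at least as well everywhere (C1: 8>7, C2: 2>0, C3: 1>-1, C4: 6>2).
B is strictly dominated by C (C1: 8>5, C2: 2>-2, C3: 1>0, C4: 6>1).
C: no other strategy beats it everywhere (A at C1 (8>7); B at C1 (8>5)).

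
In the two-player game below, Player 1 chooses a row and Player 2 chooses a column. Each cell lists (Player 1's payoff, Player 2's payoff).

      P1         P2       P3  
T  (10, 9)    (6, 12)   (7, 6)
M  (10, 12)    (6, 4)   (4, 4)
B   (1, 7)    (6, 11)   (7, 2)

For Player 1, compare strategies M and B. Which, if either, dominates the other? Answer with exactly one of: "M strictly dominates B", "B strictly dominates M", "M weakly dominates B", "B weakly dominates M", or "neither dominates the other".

neither dominates the other

Compare M to B across each choice by Player 2: P1: 10>1, P2: 6=6, P3: 4<7.
M does better at P1 but worse at P3; neither strategy dominates the other.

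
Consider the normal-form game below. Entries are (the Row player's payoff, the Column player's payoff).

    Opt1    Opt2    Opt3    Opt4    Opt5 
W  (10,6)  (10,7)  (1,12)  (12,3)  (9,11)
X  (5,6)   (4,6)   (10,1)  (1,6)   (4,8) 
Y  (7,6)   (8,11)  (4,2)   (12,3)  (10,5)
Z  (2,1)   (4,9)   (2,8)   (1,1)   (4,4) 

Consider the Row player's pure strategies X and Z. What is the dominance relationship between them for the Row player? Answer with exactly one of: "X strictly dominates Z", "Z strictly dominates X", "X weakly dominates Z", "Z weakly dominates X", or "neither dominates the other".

X weakly dominates Z

Compare X to Z across every action of the Column player: Opt1: 5>2, Opt2: 4=4, Opt3: 10>2, Opt4: 1=1, Opt5: 4=4.
X is at least as good everywhere and strictly better somewhere (tied only at Opt2, Opt4, Opt5), so X weakly but not strictly dominates Z.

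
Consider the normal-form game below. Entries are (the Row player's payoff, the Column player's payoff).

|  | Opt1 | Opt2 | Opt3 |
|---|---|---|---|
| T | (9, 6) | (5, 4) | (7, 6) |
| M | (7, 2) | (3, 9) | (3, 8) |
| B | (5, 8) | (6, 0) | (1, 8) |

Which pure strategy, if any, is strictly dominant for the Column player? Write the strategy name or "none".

none

Opt1 fails to dominate Opt2 at M (2<9).
Opt2 fails to dominate Opt1 at T (4<6).
Opt3 fails to dominate Opt1 at T (6=6).
No single strategy dominates all the others.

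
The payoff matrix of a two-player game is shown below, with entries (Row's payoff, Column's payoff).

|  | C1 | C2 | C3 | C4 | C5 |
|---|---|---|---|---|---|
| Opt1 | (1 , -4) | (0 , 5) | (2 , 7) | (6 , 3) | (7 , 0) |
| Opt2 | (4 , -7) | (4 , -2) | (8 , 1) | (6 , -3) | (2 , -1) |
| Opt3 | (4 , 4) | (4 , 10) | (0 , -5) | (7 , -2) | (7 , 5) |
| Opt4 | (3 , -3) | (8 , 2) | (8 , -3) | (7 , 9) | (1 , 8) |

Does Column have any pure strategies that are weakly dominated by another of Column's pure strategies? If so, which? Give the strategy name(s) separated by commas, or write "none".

C1

C1 is weakly dominated by C2 (Opt1: 5>-4, Opt2: -2>-7, Opt3: 10>4, Opt4: 2>-3).
Nothing dominates C2: C1 at Opt1 (5>-4); C3 at Opt3 (10>-5); C4 at Opt1 (5>3); C5 at Opt1 (5>0).
C3 is not dominated — it holds its own against C1 at Opt1 (7>-4); C2 at Opt1 (7>5); C4 at Opt1 (7>3); C5 at Opt1 (7>0).
C4: no other strategy beats it everywhere (C1 at Opt1 (3>-4); C2 at Opt4 (9>2); C3 at Opt3 (-2>-5); C5 at Opt1 (3>0)).
C5: no other strategy beats it everywhere (C1 at Opt1 (0>-4); C2 at Opt2 (-1>-2); C3 at Opt3 (5>-5); C4 at Opt2 (-1>-3)).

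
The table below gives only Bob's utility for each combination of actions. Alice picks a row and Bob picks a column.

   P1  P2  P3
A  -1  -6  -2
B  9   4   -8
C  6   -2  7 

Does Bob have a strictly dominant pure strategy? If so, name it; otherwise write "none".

P1 fails to dominate P3 at C (6<7).
P2 fails to dominate P1 at A (-6<-1).
P3 fails to dominate P1 at A (-2<-1).
No single strategy dominates all the others.

none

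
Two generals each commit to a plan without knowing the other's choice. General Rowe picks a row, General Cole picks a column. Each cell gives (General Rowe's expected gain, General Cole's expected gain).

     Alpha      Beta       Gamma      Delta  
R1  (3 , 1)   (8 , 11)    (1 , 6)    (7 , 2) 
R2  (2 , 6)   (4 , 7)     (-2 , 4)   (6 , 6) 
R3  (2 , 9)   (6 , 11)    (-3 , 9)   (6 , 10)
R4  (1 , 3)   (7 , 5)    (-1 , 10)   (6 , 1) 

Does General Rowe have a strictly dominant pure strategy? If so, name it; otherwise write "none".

R1

R1 vs R2: Alpha: 3>2, Beta: 8>4, Gamma: 1>-2, Delta: 7>6.
R1 vs R3: Alpha: 3>2, Beta: 8>6, Gamma: 1>-3, Delta: 7>6.
R1 vs R4: Alpha: 3>1, Beta: 8>7, Gamma: 1>-1, Delta: 7>6.
R1 strictly beats every other strategy against every opponent action, so it is strictly dominant.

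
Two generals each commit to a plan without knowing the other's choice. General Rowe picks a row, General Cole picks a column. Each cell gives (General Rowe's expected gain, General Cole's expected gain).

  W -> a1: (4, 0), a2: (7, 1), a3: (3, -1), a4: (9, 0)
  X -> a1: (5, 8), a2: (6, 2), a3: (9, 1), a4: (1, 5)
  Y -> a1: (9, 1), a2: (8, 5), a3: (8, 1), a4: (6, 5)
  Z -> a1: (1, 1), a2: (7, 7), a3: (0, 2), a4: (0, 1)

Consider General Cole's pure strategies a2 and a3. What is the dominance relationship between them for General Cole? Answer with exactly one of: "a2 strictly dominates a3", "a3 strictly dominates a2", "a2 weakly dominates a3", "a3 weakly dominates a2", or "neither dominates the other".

a2 strictly dominates a3

Compare a2 to a3 across every action of General Rowe: W: 1>-1, X: 2>1, Y: 5>1, Z: 7>2.
Every comparison favours a2, so a2 strictly dominates a3.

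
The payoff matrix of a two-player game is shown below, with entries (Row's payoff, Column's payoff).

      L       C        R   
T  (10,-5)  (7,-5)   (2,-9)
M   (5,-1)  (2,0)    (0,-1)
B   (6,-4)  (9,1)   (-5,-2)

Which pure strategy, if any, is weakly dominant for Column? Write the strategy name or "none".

C

C vs L: T: -5=-5, M: 0>-1, B: 1>-4.
C vs R: T: -5>-9, M: 0>-1, B: 1>-2.
C is at least as good as every other strategy against every opponent action, so it is weakly dominant.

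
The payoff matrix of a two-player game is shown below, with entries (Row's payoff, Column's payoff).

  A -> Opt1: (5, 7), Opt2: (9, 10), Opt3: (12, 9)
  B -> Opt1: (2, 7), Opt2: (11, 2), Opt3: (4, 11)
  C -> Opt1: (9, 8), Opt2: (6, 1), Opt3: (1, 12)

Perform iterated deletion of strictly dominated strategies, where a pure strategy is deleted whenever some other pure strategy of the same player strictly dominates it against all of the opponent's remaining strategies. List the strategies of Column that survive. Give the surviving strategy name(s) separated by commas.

For Column, Opt3 strictly dominates Opt1 on the remaining rows (A: 9>7, B: 11>7, C: 12>8); eliminate Opt1.
Row C is eliminated: A beats it against every remaining column (Opt2: 9>6, Opt3: 12>1).
Among the remaining strategies, none is strictly dominated by another pure strategy of the same player, so the elimination stops.
Surviving strategies — Row: {A, B}; Column: {Opt2, Opt3}.

Opt2, Opt3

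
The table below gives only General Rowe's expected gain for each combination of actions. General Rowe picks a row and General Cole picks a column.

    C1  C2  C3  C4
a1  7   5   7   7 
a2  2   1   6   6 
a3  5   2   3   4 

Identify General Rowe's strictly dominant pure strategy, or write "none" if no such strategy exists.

a1

a1 vs a2: C1: 7>2, C2: 5>1, C3: 7>6, C4: 7>6.
a1 vs a3: C1: 7>5, C2: 5>2, C3: 7>3, C4: 7>4.
a1 strictly beats every other strategy against every opponent action, so it is strictly dominant.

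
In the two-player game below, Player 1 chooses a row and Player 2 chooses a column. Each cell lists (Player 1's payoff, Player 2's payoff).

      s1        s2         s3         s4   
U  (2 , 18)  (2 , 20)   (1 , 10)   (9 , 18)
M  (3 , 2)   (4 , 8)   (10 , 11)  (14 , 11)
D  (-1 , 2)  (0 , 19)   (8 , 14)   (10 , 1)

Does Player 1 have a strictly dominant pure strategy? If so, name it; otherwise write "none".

M vs U: s1: 3>2, s2: 4>2, s3: 10>1, s4: 14>9.
M vs D: s1: 3>-1, s2: 4>0, s3: 10>8, s4: 14>10.
M strictly beats every other strategy against every opponent action, so it is strictly dominant.

M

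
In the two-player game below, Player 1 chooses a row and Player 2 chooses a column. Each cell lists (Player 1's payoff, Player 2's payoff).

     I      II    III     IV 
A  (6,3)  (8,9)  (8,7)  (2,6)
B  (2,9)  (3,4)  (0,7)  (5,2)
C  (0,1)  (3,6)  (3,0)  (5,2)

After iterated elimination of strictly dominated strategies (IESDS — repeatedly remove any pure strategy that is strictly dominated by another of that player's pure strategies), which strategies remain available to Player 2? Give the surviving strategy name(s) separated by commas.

II

For Player 2, II strictly dominates IV on the remaining rows (A: 9>6, B: 4>2, C: 6>2); eliminate IV.
For Player 1, A strictly dominates B on the remaining columns (I: 6>2, II: 8>3, III: 8>0); eliminate B.
Row C is eliminated: A beats it against every remaining column (I: 6>0, II: 8>3, III: 8>3).
For Player 2, II strictly dominates I on the remaining rows (A: 9>3); eliminate I.
Player 2's strategy III is strictly dominated by II (A: 9>7) and is removed.
Among the remaining strategies, none is strictly dominated by another pure strategy of the same player, so the elimination stops.
Surviving strategies — Player 1: {A}; Player 2: {II}.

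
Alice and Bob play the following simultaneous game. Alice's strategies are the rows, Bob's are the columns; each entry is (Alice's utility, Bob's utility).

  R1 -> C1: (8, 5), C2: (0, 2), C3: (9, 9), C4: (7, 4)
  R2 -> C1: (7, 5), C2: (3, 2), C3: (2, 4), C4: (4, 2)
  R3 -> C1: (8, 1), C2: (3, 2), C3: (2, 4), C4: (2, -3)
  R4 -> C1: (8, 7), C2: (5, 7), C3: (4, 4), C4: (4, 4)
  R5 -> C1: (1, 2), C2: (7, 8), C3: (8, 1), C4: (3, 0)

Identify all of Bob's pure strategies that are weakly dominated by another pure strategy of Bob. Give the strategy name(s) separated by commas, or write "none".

C4

C1: no other strategy beats it everywhere (C2 at R1 (5>2); C3 at R2 (5>4); C4 at R1 (5>4)).
C2: no other strategy beats it everywhere (C1 at R3 (2>1); C3 at R4 (7>4); C4 at R3 (2>-3)).
Nothing dominates C3: C1 at R1 (9>5); C2 at R1 (9>2); C4 at R1 (9>4).
C4: dominated, since C1 does at least as well everywhere (R1: 5>4, R2: 5>2, R3: 1>-3, R4: 7>4, R5: 2>0).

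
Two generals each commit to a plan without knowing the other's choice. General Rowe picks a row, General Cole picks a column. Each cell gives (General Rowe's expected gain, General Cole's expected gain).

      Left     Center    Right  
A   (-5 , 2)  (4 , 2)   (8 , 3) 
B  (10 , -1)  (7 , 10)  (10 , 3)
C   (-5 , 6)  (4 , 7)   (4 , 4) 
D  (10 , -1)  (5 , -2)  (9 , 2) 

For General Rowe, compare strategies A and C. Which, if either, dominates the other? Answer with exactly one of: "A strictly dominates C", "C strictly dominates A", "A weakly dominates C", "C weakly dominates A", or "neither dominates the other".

A's payoffs vs C's, by General Cole's action — Left: -5=-5, Center: 4=4, Right: 8>4.
A is at least as good everywhere and strictly better somewhere (tied only at Left, Center), so A weakly but not strictly dominates C.

A weakly dominates C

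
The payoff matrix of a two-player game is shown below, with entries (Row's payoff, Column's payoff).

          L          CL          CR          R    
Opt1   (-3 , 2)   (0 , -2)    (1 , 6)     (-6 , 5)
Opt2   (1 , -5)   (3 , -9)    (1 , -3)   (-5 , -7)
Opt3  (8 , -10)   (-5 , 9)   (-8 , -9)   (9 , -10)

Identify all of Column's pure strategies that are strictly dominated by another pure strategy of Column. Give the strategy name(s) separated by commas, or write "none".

L is strictly dominated by CR (Opt1: 6>2, Opt2: -3>-5, Opt3: -9>-10).
Nothing dominates CL: L at Opt3 (9>-10); CR at Opt3 (9>-9); R at Opt3 (9>-10).
CR is not dominated — it holds its own against L at Opt1 (6>2); CL at Opt1 (6>-2); R at Opt1 (6>5).
CR strictly dominates R — Opt1: 6>5, Opt2: -3>-7, Opt3: -9>-10.

L, R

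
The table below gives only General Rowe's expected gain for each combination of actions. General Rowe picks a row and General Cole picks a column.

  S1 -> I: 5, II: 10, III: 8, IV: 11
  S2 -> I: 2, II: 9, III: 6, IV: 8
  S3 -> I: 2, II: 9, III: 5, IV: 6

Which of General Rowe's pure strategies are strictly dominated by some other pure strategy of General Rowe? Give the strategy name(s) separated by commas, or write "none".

S2, S3

S1: no other strategy beats it everywhere (S2 at I (5>2); S3 at I (5>2)).
S2: dominated, since S1 does at least as well everywhere (I: 5>2, II: 10>9, III: 8>6, IV: 11>8).
S3 is strictly dominated by S1 (I: 5>2, II: 10>9, III: 8>5, IV: 11>6).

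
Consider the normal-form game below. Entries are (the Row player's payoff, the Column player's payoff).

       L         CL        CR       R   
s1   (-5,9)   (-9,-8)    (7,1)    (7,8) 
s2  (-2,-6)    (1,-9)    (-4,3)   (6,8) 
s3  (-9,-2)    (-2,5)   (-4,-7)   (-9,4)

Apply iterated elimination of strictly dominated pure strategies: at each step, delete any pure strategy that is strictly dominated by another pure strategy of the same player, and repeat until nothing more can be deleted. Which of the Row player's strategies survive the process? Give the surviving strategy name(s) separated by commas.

Column CR is eliminated: R beats it against every remaining row (s1: 8>1, s2: 8>3, s3: 4>-7).
Row s3 is eliminated: s2 beats it against every remaining column (L: -2>-9, CL: 1>-2, R: 6>-9).
For the Column player, L strictly dominates CL on the remaining rows (s1: 9>-8, s2: -6>-9); eliminate CL.
Among the remaining strategies, none is strictly dominated by another pure strategy of the same player, so the elimination stops.
Surviving strategies — the Row player: {s1, s2}; the Column player: {L, R}.

s1, s2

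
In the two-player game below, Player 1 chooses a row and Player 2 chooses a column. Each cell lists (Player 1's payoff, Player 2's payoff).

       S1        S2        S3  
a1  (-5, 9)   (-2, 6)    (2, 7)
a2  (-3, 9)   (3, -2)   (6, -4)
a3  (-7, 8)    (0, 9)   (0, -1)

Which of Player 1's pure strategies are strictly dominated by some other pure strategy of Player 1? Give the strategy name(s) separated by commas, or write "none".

a1: dominated, since a2 does at least as well everywhere (S1: -3>-5, S2: 3>-2, S3: 6>2).
a2: no other strategy beats it everywhere (a1 at S1 (-3>-5); a3 at S1 (-3>-7)).
a3 is strictly dominated by a2 (S1: -3>-7, S2: 3>0, S3: 6>0).

a1, a3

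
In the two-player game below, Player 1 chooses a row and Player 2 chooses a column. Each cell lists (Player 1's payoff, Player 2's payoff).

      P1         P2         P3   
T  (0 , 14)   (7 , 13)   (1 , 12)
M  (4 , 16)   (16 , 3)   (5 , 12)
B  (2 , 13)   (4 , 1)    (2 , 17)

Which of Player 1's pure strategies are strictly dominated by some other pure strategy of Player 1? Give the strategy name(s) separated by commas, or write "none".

M strictly dominates T — P1: 4>0, P2: 16>7, P3: 5>1.
M: no other strategy beats it everywhere (T at P1 (4>0); B at P1 (4>2)).
M strictly dominates B — P1: 4>2, P2: 16>4, P3: 5>2.

T, B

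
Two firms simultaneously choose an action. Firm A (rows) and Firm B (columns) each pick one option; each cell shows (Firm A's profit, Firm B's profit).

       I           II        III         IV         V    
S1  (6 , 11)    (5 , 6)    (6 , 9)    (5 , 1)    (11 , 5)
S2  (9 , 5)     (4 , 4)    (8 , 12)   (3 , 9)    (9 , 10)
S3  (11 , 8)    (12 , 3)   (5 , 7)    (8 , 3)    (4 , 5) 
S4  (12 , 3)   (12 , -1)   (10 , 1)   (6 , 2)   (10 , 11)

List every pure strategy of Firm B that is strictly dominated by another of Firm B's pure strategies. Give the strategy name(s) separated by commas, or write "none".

I is not dominated — it holds its own against II at S1 (11>6); III at S1 (11>9); IV at S1 (11>1); V at S1 (11>5).
I strictly dominates II — S1: 11>6, S2: 5>4, S3: 8>3, S4: 3>-1.
III: no other strategy beats it everywhere (I at S2 (12>5); II at S1 (9>6); IV at S1 (9>1); V at S1 (9>5)).
V strictly dominates IV — S1: 5>1, S2: 10>9, S3: 5>3, S4: 11>2.
V is not dominated — it holds its own against I at S2 (10>5); II at S2 (10>4); III at S4 (11>1); IV at S1 (5>1).

II, IV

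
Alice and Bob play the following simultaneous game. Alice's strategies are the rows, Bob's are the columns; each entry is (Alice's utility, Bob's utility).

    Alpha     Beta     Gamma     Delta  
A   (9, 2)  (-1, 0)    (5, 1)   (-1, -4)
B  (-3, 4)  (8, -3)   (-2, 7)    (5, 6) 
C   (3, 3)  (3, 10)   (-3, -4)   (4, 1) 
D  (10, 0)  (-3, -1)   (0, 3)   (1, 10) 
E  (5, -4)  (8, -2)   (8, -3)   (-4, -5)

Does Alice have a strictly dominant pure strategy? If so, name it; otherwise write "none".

A fails to dominate B at Beta (-1<8).
B fails to dominate A at Alpha (-3<9).
C fails to dominate A at Alpha (3<9).
D fails to dominate A at Beta (-3<-1).
E fails to dominate A at Alpha (5<9).
No single strategy dominates all the others.

none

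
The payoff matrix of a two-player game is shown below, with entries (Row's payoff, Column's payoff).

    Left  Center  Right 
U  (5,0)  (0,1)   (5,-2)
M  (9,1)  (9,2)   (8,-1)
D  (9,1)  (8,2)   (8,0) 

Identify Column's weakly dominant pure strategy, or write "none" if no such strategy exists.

Center vs Left: U: 1>0, M: 2>1, D: 2>1.
Center vs Right: U: 1>-2, M: 2>-1, D: 2>0.
Center is at least as good as every other strategy against every opponent action, so it is weakly dominant.

Center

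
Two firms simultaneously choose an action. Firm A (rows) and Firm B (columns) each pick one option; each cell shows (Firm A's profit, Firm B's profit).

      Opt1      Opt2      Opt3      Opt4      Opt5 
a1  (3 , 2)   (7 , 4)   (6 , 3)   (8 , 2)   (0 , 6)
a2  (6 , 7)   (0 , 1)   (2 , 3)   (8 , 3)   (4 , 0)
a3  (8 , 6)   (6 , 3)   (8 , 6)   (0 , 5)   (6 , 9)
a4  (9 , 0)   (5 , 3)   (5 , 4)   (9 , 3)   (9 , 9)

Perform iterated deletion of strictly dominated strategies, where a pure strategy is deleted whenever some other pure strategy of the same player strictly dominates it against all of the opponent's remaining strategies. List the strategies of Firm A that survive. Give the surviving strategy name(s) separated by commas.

Row a2 is eliminated: a4 beats it against every remaining column (Opt1: 9>6, Opt2: 5>0, Opt3: 5>2, Opt4: 9>8, Opt5: 9>4).
For Firm B, Opt5 strictly dominates Opt1 on the remaining rows (a1: 6>2, a3: 9>6, a4: 9>0); eliminate Opt1.
Firm B's strategy Opt2 is strictly dominated by Opt5 (a1: 6>4, a3: 9>3, a4: 9>3) and is removed.
For Firm B, Opt5 strictly dominates Opt3 on the remaining rows (a1: 6>3, a3: 9>6, a4: 9>4); eliminate Opt3.
Row a1 is eliminated: a4 beats it against every remaining column (Opt4: 9>8, Opt5: 9>0).
Row a3 is eliminated: a4 beats it against every remaining column (Opt4: 9>0, Opt5: 9>6).
Firm B's strategy Opt4 is strictly dominated by Opt5 (a4: 9>3) and is removed.
Among the remaining strategies, none is strictly dominated by another pure strategy of the same player, so the elimination stops.
Surviving strategies — Firm A: {a4}; Firm B: {Opt5}.

a4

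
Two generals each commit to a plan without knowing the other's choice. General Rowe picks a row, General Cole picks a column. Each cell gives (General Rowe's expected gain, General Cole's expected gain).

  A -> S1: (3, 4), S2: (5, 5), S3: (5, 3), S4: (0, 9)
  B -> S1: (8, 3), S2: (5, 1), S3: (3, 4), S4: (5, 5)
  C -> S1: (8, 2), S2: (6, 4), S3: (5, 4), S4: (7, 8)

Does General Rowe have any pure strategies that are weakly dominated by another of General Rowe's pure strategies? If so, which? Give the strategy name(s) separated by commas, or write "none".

A, B

A: dominated, since C does at least as well everywhere (S1: 8>3, S2: 6>5, S3: 5=5, S4: 7>0).
B: dominated, since C does at least as well everywhere (S1: 8=8, S2: 6>5, S3: 5>3, S4: 7>5).
C: no other strategy beats it everywhere (A at S1 (8>3); B at S2 (6>5)).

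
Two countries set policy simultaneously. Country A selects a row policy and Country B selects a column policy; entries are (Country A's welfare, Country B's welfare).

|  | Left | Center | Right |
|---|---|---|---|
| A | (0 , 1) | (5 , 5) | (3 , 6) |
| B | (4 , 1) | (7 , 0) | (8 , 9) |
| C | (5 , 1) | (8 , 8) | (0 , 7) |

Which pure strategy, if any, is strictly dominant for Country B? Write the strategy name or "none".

none

Left fails to dominate Center at A (1<5).
Center fails to dominate Left at B (0<1).
Right fails to dominate Center at C (7<8).
No single strategy dominates all the others.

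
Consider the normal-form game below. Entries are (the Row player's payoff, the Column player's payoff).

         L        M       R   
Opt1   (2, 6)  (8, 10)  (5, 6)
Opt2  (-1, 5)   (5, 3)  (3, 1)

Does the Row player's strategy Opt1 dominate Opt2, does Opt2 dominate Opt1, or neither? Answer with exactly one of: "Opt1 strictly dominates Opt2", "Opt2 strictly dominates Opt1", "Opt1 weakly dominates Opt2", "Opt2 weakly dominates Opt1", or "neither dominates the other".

Opt1 strictly dominates Opt2

Compare Opt1 to Opt2 across every action of the Column player: L: 2>-1, M: 8>5, R: 5>3.
Every comparison favours Opt1, so Opt1 strictly dominates Opt2.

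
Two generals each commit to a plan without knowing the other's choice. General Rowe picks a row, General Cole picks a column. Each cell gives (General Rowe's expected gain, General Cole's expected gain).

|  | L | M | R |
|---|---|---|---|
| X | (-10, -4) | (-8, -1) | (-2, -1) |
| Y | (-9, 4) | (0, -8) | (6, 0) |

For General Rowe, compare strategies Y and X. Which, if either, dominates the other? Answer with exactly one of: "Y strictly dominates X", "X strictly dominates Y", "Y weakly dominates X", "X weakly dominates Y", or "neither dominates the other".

Compare Y to X across every action of General Cole: L: -9>-10, M: 0>-8, R: 6>-2.
Every comparison favours Y, so Y strictly dominates X.

Y strictly dominates X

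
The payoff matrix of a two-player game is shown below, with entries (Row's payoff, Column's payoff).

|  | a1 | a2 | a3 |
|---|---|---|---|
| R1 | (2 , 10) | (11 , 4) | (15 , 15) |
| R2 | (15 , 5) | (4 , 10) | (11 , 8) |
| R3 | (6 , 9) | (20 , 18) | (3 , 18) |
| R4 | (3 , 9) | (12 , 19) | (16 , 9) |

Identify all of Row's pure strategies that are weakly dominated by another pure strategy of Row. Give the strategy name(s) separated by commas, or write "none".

R1 is weakly dominated by R4 (a1: 3>2, a2: 12>11, a3: 16>15).
R2 is not dominated — it holds its own against R1 at a1 (15>2); R3 at a1 (15>6); R4 at a1 (15>3).
R3 is not dominated — it holds its own against R1 at a1 (6>2); R2 at a2 (20>4); R4 at a1 (6>3).
R4 is not dominated — it holds its own against R1 at a1 (3>2); R2 at a2 (12>4); R3 at a3 (16>3).

R1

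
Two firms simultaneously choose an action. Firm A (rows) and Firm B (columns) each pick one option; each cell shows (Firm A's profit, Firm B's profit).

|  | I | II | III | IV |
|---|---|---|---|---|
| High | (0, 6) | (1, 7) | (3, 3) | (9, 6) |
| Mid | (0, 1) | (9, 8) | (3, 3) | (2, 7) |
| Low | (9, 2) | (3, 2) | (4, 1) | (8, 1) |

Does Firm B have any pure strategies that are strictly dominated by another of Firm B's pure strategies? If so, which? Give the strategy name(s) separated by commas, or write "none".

III, IV

I is not dominated — it holds its own against II at Low (2=2); III at High (6>3); IV at High (6=6).
Nothing dominates II: I at High (7>6); III at High (7>3); IV at High (7>6).
III: dominated, since II does at least as well everywhere (High: 7>3, Mid: 8>3, Low: 2>1).
IV is strictly dominated by II (High: 7>6, Mid: 8>7, Low: 2>1).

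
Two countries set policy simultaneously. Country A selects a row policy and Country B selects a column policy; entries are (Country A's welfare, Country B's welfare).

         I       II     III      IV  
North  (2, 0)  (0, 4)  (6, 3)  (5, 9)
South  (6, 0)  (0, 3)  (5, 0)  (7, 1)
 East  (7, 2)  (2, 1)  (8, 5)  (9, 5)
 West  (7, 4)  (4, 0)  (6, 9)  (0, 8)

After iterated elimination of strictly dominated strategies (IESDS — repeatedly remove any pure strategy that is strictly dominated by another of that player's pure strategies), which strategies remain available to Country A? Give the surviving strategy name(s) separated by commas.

For Country A, East strictly dominates North on the remaining columns (I: 7>2, II: 2>0, III: 8>6, IV: 9>5); eliminate North.
Country A's strategy South is strictly dominated by East (I: 7>6, II: 2>0, III: 8>5, IV: 9>7) and is removed.
For Country B, III strictly dominates I on the remaining rows (East: 5>2, West: 9>4); eliminate I.
Country B's strategy II is strictly dominated by III (East: 5>1, West: 9>0) and is removed.
Row West is eliminated: East beats it against every remaining column (III: 8>6, IV: 9>0).
Among the remaining strategies, none is strictly dominated by another pure strategy of the same player, so the elimination stops.
Surviving strategies — Country A: {East}; Country B: {III, IV}.

East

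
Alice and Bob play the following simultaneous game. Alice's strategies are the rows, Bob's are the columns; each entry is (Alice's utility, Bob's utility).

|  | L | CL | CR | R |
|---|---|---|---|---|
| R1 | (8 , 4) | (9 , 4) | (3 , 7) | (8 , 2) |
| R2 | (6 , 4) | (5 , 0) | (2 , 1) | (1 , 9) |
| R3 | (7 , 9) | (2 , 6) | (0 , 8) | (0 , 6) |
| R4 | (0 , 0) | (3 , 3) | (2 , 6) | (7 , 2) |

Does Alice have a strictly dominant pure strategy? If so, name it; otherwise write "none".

R1

R1 vs R2: L: 8>6, CL: 9>5, CR: 3>2, R: 8>1.
R1 vs R3: L: 8>7, CL: 9>2, CR: 3>0, R: 8>0.
R1 vs R4: L: 8>0, CL: 9>3, CR: 3>2, R: 8>7.
R1 strictly beats every other strategy against every opponent action, so it is strictly dominant.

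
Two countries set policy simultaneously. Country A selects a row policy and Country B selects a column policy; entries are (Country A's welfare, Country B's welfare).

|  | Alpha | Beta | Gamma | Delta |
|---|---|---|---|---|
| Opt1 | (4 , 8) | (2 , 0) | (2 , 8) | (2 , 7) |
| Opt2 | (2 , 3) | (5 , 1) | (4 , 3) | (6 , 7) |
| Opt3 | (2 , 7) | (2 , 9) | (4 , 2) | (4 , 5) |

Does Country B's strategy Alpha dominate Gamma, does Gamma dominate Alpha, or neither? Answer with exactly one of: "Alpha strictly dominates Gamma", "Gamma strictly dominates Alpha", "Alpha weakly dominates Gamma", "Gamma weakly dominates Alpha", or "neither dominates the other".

Alpha weakly dominates Gamma

Alpha's payoffs vs Gamma's, by Country A's action — Opt1: 8=8, Opt2: 3=3, Opt3: 7>2.
Alpha is at least as good everywhere and strictly better somewhere (tied only at Opt1, Opt2), so Alpha weakly but not strictly dominates Gamma.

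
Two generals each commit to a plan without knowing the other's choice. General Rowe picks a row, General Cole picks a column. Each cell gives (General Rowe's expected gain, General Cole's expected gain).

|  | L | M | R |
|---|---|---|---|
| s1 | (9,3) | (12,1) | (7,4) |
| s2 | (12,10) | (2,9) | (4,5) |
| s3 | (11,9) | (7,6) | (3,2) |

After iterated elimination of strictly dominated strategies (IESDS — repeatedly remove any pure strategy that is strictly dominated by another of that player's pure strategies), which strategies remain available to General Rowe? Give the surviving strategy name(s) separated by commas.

s1, s2

Column M is eliminated: L beats it against every remaining row (s1: 3>1, s2: 10>9, s3: 9>6).
General Rowe's strategy s3 is strictly dominated by s2 (L: 12>11, R: 4>3) and is removed.
Among the remaining strategies, none is strictly dominated by another pure strategy of the same player, so the elimination stops.
Surviving strategies — General Rowe: {s1, s2}; General Cole: {L, R}.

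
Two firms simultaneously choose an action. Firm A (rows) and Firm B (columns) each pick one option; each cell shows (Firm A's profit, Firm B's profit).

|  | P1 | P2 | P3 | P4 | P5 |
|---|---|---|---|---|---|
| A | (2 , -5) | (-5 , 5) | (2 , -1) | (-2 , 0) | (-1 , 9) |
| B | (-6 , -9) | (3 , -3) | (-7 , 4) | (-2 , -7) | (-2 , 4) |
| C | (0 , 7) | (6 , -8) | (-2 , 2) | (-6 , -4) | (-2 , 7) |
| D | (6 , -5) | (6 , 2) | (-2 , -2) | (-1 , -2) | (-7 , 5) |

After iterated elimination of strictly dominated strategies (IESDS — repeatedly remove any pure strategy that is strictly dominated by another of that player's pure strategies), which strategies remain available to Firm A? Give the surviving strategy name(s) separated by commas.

For Firm B, P5 strictly dominates P2 on the remaining rows (A: 9>5, B: 4>-3, C: 7>-8, D: 5>2); eliminate P2.
Row C is eliminated: A beats it against every remaining column (P1: 2>0, P3: 2>-2, P4: -2>-6, P5: -1>-2).
Firm B's strategy P1 is strictly dominated by P3 (A: -1>-5, B: 4>-9, D: -2>-5) and is removed.
Column P4 is eliminated: P5 beats it against every remaining row (A: 9>0, B: 4>-7, D: 5>-2).
Row B is eliminated: A beats it against every remaining column (P3: 2>-7, P5: -1>-2).
For Firm A, A strictly dominates D on the remaining columns (P3: 2>-2, P5: -1>-7); eliminate D.
Firm B's strategy P3 is strictly dominated by P5 (A: 9>-1) and is removed.
Among the remaining strategies, none is strictly dominated by another pure strategy of the same player, so the elimination stops.
Surviving strategies — Firm A: {A}; Firm B: {P5}.

A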